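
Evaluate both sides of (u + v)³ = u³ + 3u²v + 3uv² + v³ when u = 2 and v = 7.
LHS = (2 + 7)³ = 729
RHS = 2³ + 3·2²·7 + 3·2·7² + 7³ = 729

LHS = RHS: the two sides agree.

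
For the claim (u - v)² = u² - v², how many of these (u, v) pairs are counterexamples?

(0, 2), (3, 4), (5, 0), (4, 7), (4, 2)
4

Testing each pair:
(0, 2): LHS = 4, RHS = -4 → counterexample
(3, 4): LHS = 1, RHS = -7 → counterexample
(5, 0): LHS = 25, RHS = 25 → satisfies claim
(4, 7): LHS = 9, RHS = -33 → counterexample
(4, 2): LHS = 4, RHS = 12 → counterexample

That makes 4 counterexamples.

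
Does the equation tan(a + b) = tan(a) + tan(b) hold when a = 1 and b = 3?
Substituting a = 1, b = 3:

LHS = tan(1 + 3) = tan(4) ≈ 1.158
RHS = tan(1) + tan(3) ≈ 1.415

LHS ≠ RHS, so the equation does not hold at this point.

Answer: Fails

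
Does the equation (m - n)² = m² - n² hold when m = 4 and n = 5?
Fails

Substituting m = 4, n = 5:

LHS = (4 - 5)² = 1
RHS = 4² - 5² = -9

LHS ≠ RHS, so the equation does not hold at this point.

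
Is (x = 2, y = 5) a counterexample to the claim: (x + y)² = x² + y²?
Yes

Substituting x = 2, y = 5:
LHS = (2 + 5)² = 49
RHS = 2² + 5² = 29

Since LHS ≠ RHS, this pair disproves the claim.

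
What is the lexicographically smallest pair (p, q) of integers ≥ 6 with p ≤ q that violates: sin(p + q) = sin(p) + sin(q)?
Substituting (6, 6) into the claim:
LHS = sin(6 + 6) = sin(12) ≈ -0.5366
RHS = sin(6) + sin(6) = 2·sin(6) ≈ -0.5588

Since LHS ≠ RHS, this pair disproves the claim, and no lexicographically smaller pair (p ≤ q, integers ≥ 6) does.

For instance (7, 13) is also a counterexample (LHS = sin(20) ≈ 0.9129, RHS = sin(13) + sin(7) ≈ 1.077), but it's lexicographically larger.

Answer: (p, q) = (6, 6)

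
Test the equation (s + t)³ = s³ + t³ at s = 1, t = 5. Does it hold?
Fails

Substituting s = 1, t = 5:

LHS = (1 + 5)³ = 216
RHS = 1³ + 5³ = 126

LHS ≠ RHS, so the equation does not hold at this point.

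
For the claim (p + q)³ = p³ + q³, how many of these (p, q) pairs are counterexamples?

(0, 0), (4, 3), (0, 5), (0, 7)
Testing each pair:
(0, 0): LHS = 0, RHS = 0 → satisfies claim
(4, 3): LHS = 343, RHS = 91 → counterexample
(0, 5): LHS = 125, RHS = 125 → satisfies claim
(0, 7): LHS = 343, RHS = 343 → satisfies claim

That makes 1 counterexample.

Answer: 1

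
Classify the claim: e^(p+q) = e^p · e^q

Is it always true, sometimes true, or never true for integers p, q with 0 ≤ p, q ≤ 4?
Always true

The identity holds for every pair in the range. For instance at (p, q) = (1, 4): both sides equal e^5 ≈ 148.4.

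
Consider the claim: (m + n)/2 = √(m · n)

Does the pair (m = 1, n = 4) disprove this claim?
Yes

Substituting m = 1, n = 4:
LHS = (1 + 4)/2 = 5/2
RHS = √(1 · 4) = 2

Since LHS ≠ RHS, this pair disproves the claim.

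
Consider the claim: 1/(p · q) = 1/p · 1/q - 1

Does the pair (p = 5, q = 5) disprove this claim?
Yes

Substituting p = 5, q = 5:
LHS = 1/(5 · 5) = 1/25
RHS = 1/5 · 1/5 - 1 = -24/25

Since LHS ≠ RHS, this pair disproves the claim.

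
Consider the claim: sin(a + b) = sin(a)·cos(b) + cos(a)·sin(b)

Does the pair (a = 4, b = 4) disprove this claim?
Substituting a = 4, b = 4:
LHS = sin(4 + 4) = sin(8) ≈ 0.9894
RHS = sin(4)·cos(4) + cos(4)·sin(4) = 2·sin(4)·cos(4) ≈ 0.9894

The sides agree, so this pair does not disprove the claim.

Answer: No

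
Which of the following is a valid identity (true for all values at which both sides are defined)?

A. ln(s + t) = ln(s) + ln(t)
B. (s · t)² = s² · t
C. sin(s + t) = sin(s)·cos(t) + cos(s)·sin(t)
C

A: fails at (3, 7) — LHS = ln(10) ≈ 2.303, RHS = ln(3) + ln(7) ≈ 3.045.
B: fails at (1, 5) — LHS = 25, RHS = 5.
C: holds — e.g. at (0, 1), both sides equal sin(1) ≈ 0.8415.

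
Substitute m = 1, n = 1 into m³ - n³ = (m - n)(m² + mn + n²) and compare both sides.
LHS = 1³ - 1³ = 0
RHS = (1 - 1)(1² + 1·1 + 1²) = 0

LHS = RHS: the two sides agree.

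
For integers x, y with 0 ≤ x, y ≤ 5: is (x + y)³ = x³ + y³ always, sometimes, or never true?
Sometimes true

It holds at (x, y) = (0, 2) (both sides equal 8), but fails at (x, y) = (4, 1) (LHS = 125, RHS = 65).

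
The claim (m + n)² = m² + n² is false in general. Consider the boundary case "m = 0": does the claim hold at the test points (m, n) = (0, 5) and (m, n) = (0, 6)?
At (0, 5): LHS = 25, RHS = 25 → equal
At (0, 6): LHS = 36, RHS = 36 → equal

So the claim does hold at both of these boundary points, even though it is not an identity.

Answer: Yes, holds at both test points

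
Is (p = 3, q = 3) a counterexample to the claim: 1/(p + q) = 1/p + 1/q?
Yes

Substituting p = 3, q = 3:
LHS = 1/(3 + 3) = 1/6
RHS = 1/3 + 1/3 = 2/3

Since LHS ≠ RHS, this pair disproves the claim.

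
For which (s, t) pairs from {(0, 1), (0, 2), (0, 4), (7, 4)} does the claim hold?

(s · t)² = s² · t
(0, 1), (0, 2), (0, 4)

Testing each pair:
(0, 1): LHS = 0, RHS = 0 → holds
(0, 2): LHS = 0, RHS = 0 → holds
(0, 4): LHS = 0, RHS = 0 → holds
(7, 4): LHS = 784, RHS = 196 → fails

3 of 4 pairs satisfy the claim.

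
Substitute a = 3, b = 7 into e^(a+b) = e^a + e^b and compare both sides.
LHS = e^(3+7) = e^10 ≈ 22026.5
RHS = e^3 + e^7 ≈ 1117

LHS ≠ RHS (they differ by about 20909.7), so the equation does not hold here.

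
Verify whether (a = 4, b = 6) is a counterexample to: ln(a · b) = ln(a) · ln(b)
Substituting a = 4, b = 6:
LHS = ln(4 · 6) = ln(24) ≈ 3.178
RHS = ln(4) · ln(6) ≈ 2.484

Since LHS ≠ RHS, this pair disproves the claim.

Answer: Yes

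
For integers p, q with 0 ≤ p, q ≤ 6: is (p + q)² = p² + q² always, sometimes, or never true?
Sometimes true

It holds at (p, q) = (0, 5) (both sides equal 25), but fails at (p, q) = (1, 1) (LHS = 4, RHS = 2).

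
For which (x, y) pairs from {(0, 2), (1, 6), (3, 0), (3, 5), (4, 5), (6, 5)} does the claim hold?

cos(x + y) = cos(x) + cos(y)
None

Testing each pair:
(0, 2): LHS = cos(2) ≈ -0.4161, RHS = cos(2) + 1 ≈ 0.5839 → fails
(1, 6): LHS = cos(7) ≈ 0.7539, RHS = cos(1) + cos(6) ≈ 1.5 → fails
(3, 0): LHS = cos(3) ≈ -0.99, RHS = cos(3) + 1 ≈ 0.01001 → fails
(3, 5): LHS = cos(8) ≈ -0.1455, RHS = cos(3) + cos(5) ≈ -0.7063 → fails
(4, 5): LHS = cos(9) ≈ -0.9111, RHS = cos(4) + cos(5) ≈ -0.37 → fails
(6, 5): LHS = cos(11) ≈ 0.004426, RHS = cos(5) + cos(6) ≈ 1.244 → fails

No pair satisfies the claim.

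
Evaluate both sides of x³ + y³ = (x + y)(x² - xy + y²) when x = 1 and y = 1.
LHS = 1³ + 1³ = 2
RHS = (1 + 1)(1² - 1·1 + 1²) = 2

LHS = RHS: the two sides agree.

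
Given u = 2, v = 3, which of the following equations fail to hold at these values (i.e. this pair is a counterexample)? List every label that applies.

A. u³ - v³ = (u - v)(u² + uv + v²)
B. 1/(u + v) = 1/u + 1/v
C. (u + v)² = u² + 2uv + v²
Evaluating each claim at the given values:
A. LHS = -19, RHS = -19 → holds here (LHS = RHS)
B. LHS = 1/5, RHS = 5/6 → fails here (LHS ≠ RHS)
C. LHS = 25, RHS = 25 → holds here (LHS = RHS)

Answer: B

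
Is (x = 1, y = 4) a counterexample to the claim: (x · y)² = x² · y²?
Substituting x = 1, y = 4:
LHS = (1 · 4)² = 16
RHS = 1² · 4² = 16

The sides agree, so this pair does not disprove the claim.

Answer: No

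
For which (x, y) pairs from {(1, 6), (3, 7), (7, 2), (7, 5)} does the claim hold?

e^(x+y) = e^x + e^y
Testing each pair:
(1, 6): LHS = e^7 ≈ 1097, RHS = e + e^6 ≈ 406.1 → fails
(3, 7): LHS = e^10 ≈ 22026.5, RHS = e^3 + e^7 ≈ 1117 → fails
(7, 2): LHS = e^9 ≈ 8103, RHS = e^2 + e^7 ≈ 1104 → fails
(7, 5): LHS = e^12 ≈ 162754.8, RHS = e^5 + e^7 ≈ 1245 → fails

No pair satisfies the claim.

Answer: None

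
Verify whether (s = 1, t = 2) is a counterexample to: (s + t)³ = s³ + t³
Yes

Substituting s = 1, t = 2:
LHS = (1 + 2)³ = 27
RHS = 1³ + 2³ = 9

Since LHS ≠ RHS, this pair disproves the claim.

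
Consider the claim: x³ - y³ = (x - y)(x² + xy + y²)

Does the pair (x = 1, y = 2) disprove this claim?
Substituting x = 1, y = 2:
LHS = 1³ - 2³ = -7
RHS = (1 - 2)(1² + 1·2 + 2²) = -7

The sides agree, so this pair does not disprove the claim.

Answer: No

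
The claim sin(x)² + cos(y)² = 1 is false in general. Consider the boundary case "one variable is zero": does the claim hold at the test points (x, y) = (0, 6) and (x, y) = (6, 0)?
No, fails at both test points

At (0, 6): LHS = cos(6)² ≈ 0.9219 ≠ RHS = 1
At (6, 0): LHS = sin(6)² + 1 ≈ 1.078 ≠ RHS = 1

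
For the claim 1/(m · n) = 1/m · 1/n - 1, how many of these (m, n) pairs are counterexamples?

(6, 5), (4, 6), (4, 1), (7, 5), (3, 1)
5

Testing each pair:
(6, 5): LHS = 1/30, RHS = -29/30 → counterexample
(4, 6): LHS = 1/24, RHS = -23/24 → counterexample
(4, 1): LHS = 1/4, RHS = -3/4 → counterexample
(7, 5): LHS = 1/35, RHS = -34/35 → counterexample
(3, 1): LHS = 1/3, RHS = -2/3 → counterexample

That makes 5 counterexamples.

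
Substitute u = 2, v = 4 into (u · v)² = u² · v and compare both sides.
LHS = (2 · 4)² = 64
RHS = 2² · 4 = 16

LHS ≠ RHS, so the equation does not hold here.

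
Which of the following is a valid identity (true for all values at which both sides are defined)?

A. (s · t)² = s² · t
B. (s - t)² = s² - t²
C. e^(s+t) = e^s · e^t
A: fails at (2, 7) — LHS = 196, RHS = 28.
B: fails at (2, 7) — LHS = 25, RHS = -45.
C: holds — e.g. at (2, 2), both sides equal e^4 ≈ 54.6.

Answer: C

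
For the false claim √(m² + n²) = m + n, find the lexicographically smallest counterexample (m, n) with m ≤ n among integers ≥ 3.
(m, n) = (3, 3)

Substituting (3, 3) into the claim:
LHS = √(3² + 3²) = 3·√(2) ≈ 4.243
RHS = 3 + 3 = 6

Since LHS ≠ RHS, this pair disproves the claim, and no lexicographically smaller pair (m ≤ n, integers ≥ 3) does.

For instance (6, 6) is also a counterexample (LHS = 6·√(2) ≈ 8.485, RHS = 12), but it's lexicographically larger.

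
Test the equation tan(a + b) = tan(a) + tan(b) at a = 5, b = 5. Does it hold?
Substituting a = 5, b = 5:

LHS = tan(5 + 5) = tan(10) ≈ 0.6484
RHS = tan(5) + tan(5) = 2·tan(5) ≈ -6.761

LHS ≠ RHS, so the equation does not hold at this point.

Answer: Fails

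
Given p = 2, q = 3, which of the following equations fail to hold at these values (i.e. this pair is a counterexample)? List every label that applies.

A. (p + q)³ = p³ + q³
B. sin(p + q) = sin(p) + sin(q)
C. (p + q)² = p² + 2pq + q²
Evaluating each claim at the given values:
A. LHS = 125, RHS = 35 → fails here (LHS ≠ RHS)
B. LHS = sin(5) ≈ -0.9589, RHS = sin(3) + sin(2) ≈ 1.05 → fails here (LHS ≠ RHS)
C. LHS = 25, RHS = 25 → holds here (LHS = RHS)

Answer: A, B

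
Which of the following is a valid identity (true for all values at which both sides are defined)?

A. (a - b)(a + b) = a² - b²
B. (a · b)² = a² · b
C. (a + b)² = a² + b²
A: holds — e.g. at (2, 3), both sides equal -5.
B: fails at (1, 2) — LHS = 4, RHS = 2.
C: fails at (2, 4) — LHS = 36, RHS = 20.

Answer: A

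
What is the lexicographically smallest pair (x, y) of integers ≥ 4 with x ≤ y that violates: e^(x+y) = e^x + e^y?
(x, y) = (4, 4)

Substituting (4, 4) into the claim:
LHS = e^(4+4) = e^8 ≈ 2981
RHS = e^4 + e^4 = 2·e^4 ≈ 109.2

Since LHS ≠ RHS, this pair disproves the claim, and no lexicographically smaller pair (x ≤ y, integers ≥ 4) does.

For instance (5, 9) is also a counterexample (LHS = e^14 ≈ 1202604.3, RHS = e^5 + e^9 ≈ 8251), but it's lexicographically larger.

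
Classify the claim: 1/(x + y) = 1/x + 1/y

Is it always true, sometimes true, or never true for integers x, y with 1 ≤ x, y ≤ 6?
Never true

The claim fails for every pair in the range. For instance at (x, y) = (3, 5): LHS = 1/8, RHS = 8/15.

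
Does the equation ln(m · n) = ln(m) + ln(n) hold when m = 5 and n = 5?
Holds

Substituting m = 5, n = 5:

LHS = ln(5 · 5) = ln(25) ≈ 3.219
RHS = ln(5) + ln(5) = 2·ln(5) ≈ 3.219

LHS = RHS, so the equation holds at this point.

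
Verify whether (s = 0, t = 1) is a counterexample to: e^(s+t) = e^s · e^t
Substituting s = 0, t = 1:
LHS = e^(0+1) = e ≈ 2.718
RHS = e^0 · e^1 = e ≈ 2.718

The sides agree, so this pair does not disprove the claim.

Answer: No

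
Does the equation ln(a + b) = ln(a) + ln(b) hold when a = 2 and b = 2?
Substituting a = 2, b = 2:

LHS = ln(2 + 2) = ln(4) ≈ 1.386
RHS = ln(2) + ln(2) = 2·ln(2) ≈ 1.386

LHS = RHS, so the equation holds at this point.

Answer: Holds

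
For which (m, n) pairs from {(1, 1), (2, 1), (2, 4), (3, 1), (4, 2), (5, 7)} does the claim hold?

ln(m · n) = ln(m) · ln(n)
Testing each pair:
(1, 1): LHS = 0, RHS = 0 → holds
(2, 1): LHS = ln(2) ≈ 0.6931, RHS = 0 → fails
(2, 4): LHS = ln(8) ≈ 2.079, RHS = ln(2)·ln(4) ≈ 0.9609 → fails
(3, 1): LHS = ln(3) ≈ 1.099, RHS = 0 → fails
(4, 2): LHS = ln(8) ≈ 2.079, RHS = ln(2)·ln(4) ≈ 0.9609 → fails
(5, 7): LHS = ln(35) ≈ 3.555, RHS = ln(5)·ln(7) ≈ 3.132 → fails

1 of 6 pairs satisfies the claim.

Answer: (1, 1)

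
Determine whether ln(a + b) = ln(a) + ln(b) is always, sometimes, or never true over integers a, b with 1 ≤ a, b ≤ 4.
Sometimes true

It holds at (a, b) = (2, 2) (both sides equal ln(4) ≈ 1.386), but fails at (a, b) = (1, 2) (LHS = ln(3) ≈ 1.099, RHS = ln(2) ≈ 0.6931).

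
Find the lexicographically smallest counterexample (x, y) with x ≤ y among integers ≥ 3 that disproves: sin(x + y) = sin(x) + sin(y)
Substituting (3, 3) into the claim:
LHS = sin(3 + 3) = sin(6) ≈ -0.2794
RHS = sin(3) + sin(3) = 2·sin(3) ≈ 0.2822

Since LHS ≠ RHS, this pair disproves the claim, and no lexicographically smaller pair (x ≤ y, integers ≥ 3) does.

For instance (6, 7) is also a counterexample (LHS = sin(13) ≈ 0.4202, RHS = sin(6) + sin(7) ≈ 0.3776), but it's lexicographically larger.

Answer: (x, y) = (3, 3)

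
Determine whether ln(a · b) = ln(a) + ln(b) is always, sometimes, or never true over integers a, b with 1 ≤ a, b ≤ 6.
Always true

The identity holds for every pair in the range. For instance at (a, b) = (3, 6): both sides equal ln(18) ≈ 2.89.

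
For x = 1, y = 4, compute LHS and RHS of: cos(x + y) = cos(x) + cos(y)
LHS = cos(1 + 4) = cos(5) ≈ 0.2837
RHS = cos(1) + cos(4) ≈ -0.1133

LHS ≠ RHS (they differ by about 0.397), so the equation does not hold here.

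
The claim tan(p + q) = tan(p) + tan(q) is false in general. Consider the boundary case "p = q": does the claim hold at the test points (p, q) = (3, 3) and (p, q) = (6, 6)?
At (3, 3): LHS = tan(6) ≈ -0.291 ≠ RHS = 2·tan(3) ≈ -0.2851
At (6, 6): LHS = tan(12) ≈ -0.6359 ≠ RHS = 2·tan(6) ≈ -0.582

Answer: No, fails at both test points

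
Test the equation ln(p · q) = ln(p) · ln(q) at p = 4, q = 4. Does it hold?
Substituting p = 4, q = 4:

LHS = ln(4 · 4) = ln(16) ≈ 2.773
RHS = ln(4) · ln(4) = ln(4)² ≈ 1.922

LHS ≠ RHS, so the equation does not hold at this point.

Answer: Fails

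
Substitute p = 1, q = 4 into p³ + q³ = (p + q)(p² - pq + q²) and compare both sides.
LHS = 1³ + 4³ = 65
RHS = (1 + 4)(1² - 1·4 + 4²) = 65

LHS = RHS: the two sides agree.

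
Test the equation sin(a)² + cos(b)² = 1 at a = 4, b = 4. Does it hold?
Substituting a = 4, b = 4:

LHS = sin(4)² + cos(4)² = 1
RHS = 1

LHS = RHS, so the equation holds at this point.

Answer: Holds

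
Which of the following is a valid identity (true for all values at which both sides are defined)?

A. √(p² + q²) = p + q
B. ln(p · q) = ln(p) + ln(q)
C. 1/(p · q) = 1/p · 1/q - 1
B

A: fails at (3, 4) — LHS = 5, RHS = 7.
B: holds — e.g. at (3, 5), both sides equal ln(15) ≈ 2.708.
C: fails at (1, 1) — LHS = 1, RHS = 0.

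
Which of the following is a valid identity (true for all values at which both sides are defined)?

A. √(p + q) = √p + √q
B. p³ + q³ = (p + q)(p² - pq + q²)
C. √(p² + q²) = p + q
A: fails at (6, 7) — LHS = √(13) ≈ 3.606, RHS = √(6) + √(7) ≈ 5.095.
B: holds — e.g. at (4, 4), both sides equal 128.
C: fails at (2, 4) — LHS = 2·√(5) ≈ 4.472, RHS = 6.

Answer: B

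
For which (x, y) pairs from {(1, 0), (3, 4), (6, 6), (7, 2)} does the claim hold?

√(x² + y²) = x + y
(1, 0)

Testing each pair:
(1, 0): LHS = 1, RHS = 1 → holds
(3, 4): LHS = 5, RHS = 7 → fails
(6, 6): LHS = 6·√(2) ≈ 8.485, RHS = 12 → fails
(7, 2): LHS = √(53) ≈ 7.28, RHS = 9 → fails

1 of 4 pairs satisfies the claim.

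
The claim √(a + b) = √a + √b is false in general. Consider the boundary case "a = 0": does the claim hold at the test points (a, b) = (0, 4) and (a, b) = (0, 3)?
Yes, holds at both test points

At (0, 4): LHS = 2, RHS = 2 → equal
At (0, 3): LHS = √(3) ≈ 1.732, RHS = √(3) ≈ 1.732 → equal

So the claim does hold at both of these boundary points, even though it is not an identity.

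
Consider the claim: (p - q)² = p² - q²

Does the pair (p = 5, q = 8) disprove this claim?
Yes

Substituting p = 5, q = 8:
LHS = (5 - 8)² = 9
RHS = 5² - 8² = -39

Since LHS ≠ RHS, this pair disproves the claim.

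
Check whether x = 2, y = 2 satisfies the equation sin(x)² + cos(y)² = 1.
Holds

Substituting x = 2, y = 2:

LHS = sin(2)² + cos(2)² = 1
RHS = 1

LHS = RHS, so the equation holds at this point.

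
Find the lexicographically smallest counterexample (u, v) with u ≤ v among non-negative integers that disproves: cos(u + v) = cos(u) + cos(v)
(u, v) = (0, 0)

Substituting (0, 0) into the claim:
LHS = cos(0 + 0) = 1
RHS = cos(0) + cos(0) = 2

Since LHS ≠ RHS, this pair disproves the claim, and no lexicographically smaller pair (u ≤ v, non-negative integers) does.

For instance (2, 6) is also a counterexample (LHS = cos(8) ≈ -0.1455, RHS = cos(2) + cos(6) ≈ 0.544), but it's lexicographically larger.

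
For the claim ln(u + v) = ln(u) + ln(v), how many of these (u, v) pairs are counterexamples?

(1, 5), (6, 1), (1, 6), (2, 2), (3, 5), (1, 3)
Testing each pair:
(1, 5): LHS = ln(6) ≈ 1.792, RHS = ln(5) ≈ 1.609 → counterexample
(6, 1): LHS = ln(7) ≈ 1.946, RHS = ln(6) ≈ 1.792 → counterexample
(1, 6): LHS = ln(7) ≈ 1.946, RHS = ln(6) ≈ 1.792 → counterexample
(2, 2): LHS = ln(4) ≈ 1.386, RHS = 2·ln(2) ≈ 1.386 → satisfies claim
(3, 5): LHS = ln(8) ≈ 2.079, RHS = ln(3) + ln(5) ≈ 2.708 → counterexample
(1, 3): LHS = ln(4) ≈ 1.386, RHS = ln(3) ≈ 1.099 → counterexample

That makes 5 counterexamples.

Answer: 5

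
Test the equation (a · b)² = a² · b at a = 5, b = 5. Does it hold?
Substituting a = 5, b = 5:

LHS = (5 · 5)² = 625
RHS = 5² · 5 = 125

LHS ≠ RHS, so the equation does not hold at this point.

Answer: Fails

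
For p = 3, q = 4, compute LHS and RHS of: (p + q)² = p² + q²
LHS = (3 + 4)² = 49
RHS = 3² + 4² = 25

LHS ≠ RHS, so the equation does not hold here.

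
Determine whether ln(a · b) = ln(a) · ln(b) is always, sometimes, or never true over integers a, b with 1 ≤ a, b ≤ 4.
It holds at (a, b) = (1, 1) (both sides equal 0), but fails at (a, b) = (4, 4) (LHS = ln(16) ≈ 2.773, RHS = ln(4)² ≈ 1.922).

Answer: Sometimes true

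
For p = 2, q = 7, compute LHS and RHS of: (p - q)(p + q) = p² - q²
LHS = (2 - 7)(2 + 7) = -45
RHS = 2² - 7² = -45

LHS = RHS: the two sides agree.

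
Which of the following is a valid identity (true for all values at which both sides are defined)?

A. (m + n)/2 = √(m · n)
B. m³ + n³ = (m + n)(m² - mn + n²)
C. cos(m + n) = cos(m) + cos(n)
A: fails at (3, 5) — LHS = 4, RHS = √(15) ≈ 3.873.
B: holds — e.g. at (1, 1), both sides equal 2.
C: fails at (5, 5) — LHS = cos(10) ≈ -0.8391, RHS = 2·cos(5) ≈ 0.5673.

Answer: B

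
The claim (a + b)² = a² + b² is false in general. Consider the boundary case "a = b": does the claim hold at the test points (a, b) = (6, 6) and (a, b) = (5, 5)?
At (6, 6): LHS = 144 ≠ RHS = 72
At (5, 5): LHS = 100 ≠ RHS = 50

Answer: No, fails at both test points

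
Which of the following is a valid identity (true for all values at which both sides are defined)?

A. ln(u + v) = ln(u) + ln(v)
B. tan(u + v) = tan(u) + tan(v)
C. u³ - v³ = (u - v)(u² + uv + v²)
C

A: fails at (1, 5) — LHS = ln(6) ≈ 1.792, RHS = ln(5) ≈ 1.609.
B: fails at (6, 7) — LHS = tan(13) ≈ 0.463, RHS = tan(6) + tan(7) ≈ 0.5804.
C: holds — e.g. at (6, 7), both sides equal -127.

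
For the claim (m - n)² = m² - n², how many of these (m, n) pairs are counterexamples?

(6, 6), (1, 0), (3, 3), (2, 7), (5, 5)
1

Testing each pair:
(6, 6): LHS = 0, RHS = 0 → satisfies claim
(1, 0): LHS = 1, RHS = 1 → satisfies claim
(3, 3): LHS = 0, RHS = 0 → satisfies claim
(2, 7): LHS = 25, RHS = -45 → counterexample
(5, 5): LHS = 0, RHS = 0 → satisfies claim

That makes 1 counterexample.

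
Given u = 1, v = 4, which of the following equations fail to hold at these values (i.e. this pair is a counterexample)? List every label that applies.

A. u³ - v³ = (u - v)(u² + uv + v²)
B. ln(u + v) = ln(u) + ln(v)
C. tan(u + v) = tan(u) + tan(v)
B, C

Evaluating each claim at the given values:
A. LHS = -63, RHS = -63 → holds here (LHS = RHS)
B. LHS = ln(5) ≈ 1.609, RHS = ln(4) ≈ 1.386 → fails here (LHS ≠ RHS)
C. LHS = tan(5) ≈ -3.381, RHS = tan(4) + tan(1) ≈ 2.715 → fails here (LHS ≠ RHS)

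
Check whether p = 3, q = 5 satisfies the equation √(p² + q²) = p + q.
Substituting p = 3, q = 5:

LHS = √(3² + 5²) = √(34) ≈ 5.831
RHS = 3 + 5 = 8

LHS ≠ RHS, so the equation does not hold at this point.

Answer: Fails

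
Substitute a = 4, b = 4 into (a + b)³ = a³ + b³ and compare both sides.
LHS = (4 + 4)³ = 512
RHS = 4³ + 4³ = 128

LHS ≠ RHS, so the equation does not hold here.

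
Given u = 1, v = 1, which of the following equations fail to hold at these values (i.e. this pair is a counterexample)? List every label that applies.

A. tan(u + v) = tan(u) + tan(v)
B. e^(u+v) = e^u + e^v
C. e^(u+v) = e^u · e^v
A, B

Evaluating each claim at the given values:
A. LHS = tan(2) ≈ -2.185, RHS = 2·tan(1) ≈ 3.115 → fails here (LHS ≠ RHS)
B. LHS = e^2 ≈ 7.389, RHS = 2·e ≈ 5.437 → fails here (LHS ≠ RHS)
C. LHS = e^2 ≈ 7.389, RHS = e^2 ≈ 7.389 → holds here (LHS = RHS)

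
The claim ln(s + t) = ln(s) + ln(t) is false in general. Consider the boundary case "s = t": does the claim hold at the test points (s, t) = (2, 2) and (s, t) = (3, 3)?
Only at (2, 2)

At (2, 2): LHS = ln(4) ≈ 1.386, RHS = 2·ln(2) ≈ 1.386 → equal
At (3, 3): LHS = ln(6) ≈ 1.792 ≠ RHS = 2·ln(3) ≈ 2.197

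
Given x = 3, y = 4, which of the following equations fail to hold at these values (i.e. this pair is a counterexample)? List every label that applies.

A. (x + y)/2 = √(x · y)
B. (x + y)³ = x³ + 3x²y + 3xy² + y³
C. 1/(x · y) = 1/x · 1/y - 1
Evaluating each claim at the given values:
A. LHS = 7/2, RHS = 2·√(3) ≈ 3.464 → fails here (LHS ≠ RHS)
B. LHS = 343, RHS = 343 → holds here (LHS = RHS)
C. LHS = 1/12, RHS = -11/12 → fails here (LHS ≠ RHS)

Answer: A, C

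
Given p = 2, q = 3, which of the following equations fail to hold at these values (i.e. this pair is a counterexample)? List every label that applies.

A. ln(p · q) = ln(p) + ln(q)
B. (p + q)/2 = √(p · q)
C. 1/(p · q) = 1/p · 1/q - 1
Evaluating each claim at the given values:
A. LHS = ln(6) ≈ 1.792, RHS = ln(2) + ln(3) ≈ 1.792 → holds here (LHS = RHS)
B. LHS = 5/2, RHS = √(6) ≈ 2.449 → fails here (LHS ≠ RHS)
C. LHS = 1/6, RHS = -5/6 → fails here (LHS ≠ RHS)

Answer: B, C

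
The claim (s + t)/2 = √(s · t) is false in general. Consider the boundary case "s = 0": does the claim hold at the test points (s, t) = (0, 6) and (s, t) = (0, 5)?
At (0, 6): LHS = 3 ≠ RHS = 0
At (0, 5): LHS = 5/2 ≠ RHS = 0

Answer: No, fails at both test points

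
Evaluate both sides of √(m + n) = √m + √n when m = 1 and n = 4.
LHS = √(1 + 4) = √(5) ≈ 2.236
RHS = √1 + √4 = 3

LHS ≠ RHS (they differ by about 0.7639), so the equation does not hold here.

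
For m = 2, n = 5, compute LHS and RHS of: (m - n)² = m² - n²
LHS = (2 - 5)² = 9
RHS = 2² - 5² = -21

LHS ≠ RHS, so the equation does not hold here.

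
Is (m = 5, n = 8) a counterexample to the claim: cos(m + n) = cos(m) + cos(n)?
Substituting m = 5, n = 8:
LHS = cos(5 + 8) = cos(13) ≈ 0.9074
RHS = cos(5) + cos(8) ≈ 0.1382

Since LHS ≠ RHS, this pair disproves the claim.

Answer: Yes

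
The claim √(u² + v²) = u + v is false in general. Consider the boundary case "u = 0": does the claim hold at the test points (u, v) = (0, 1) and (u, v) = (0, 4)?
At (0, 1): LHS = 1, RHS = 1 → equal
At (0, 4): LHS = 4, RHS = 4 → equal

So the claim does hold at both of these boundary points, even though it is not an identity.

Answer: Yes, holds at both test points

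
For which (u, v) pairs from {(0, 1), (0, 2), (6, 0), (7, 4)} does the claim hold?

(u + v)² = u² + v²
(0, 1), (0, 2), (6, 0)

Testing each pair:
(0, 1): LHS = 1, RHS = 1 → holds
(0, 2): LHS = 4, RHS = 4 → holds
(6, 0): LHS = 36, RHS = 36 → holds
(7, 4): LHS = 121, RHS = 65 → fails

3 of 4 pairs satisfy the claim.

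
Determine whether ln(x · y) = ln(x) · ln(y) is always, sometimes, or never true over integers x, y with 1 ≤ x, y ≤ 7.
Sometimes true

It holds at (x, y) = (1, 1) (both sides equal 0), but fails at (x, y) = (5, 6) (LHS = ln(30) ≈ 3.401, RHS = ln(5)·ln(6) ≈ 2.884).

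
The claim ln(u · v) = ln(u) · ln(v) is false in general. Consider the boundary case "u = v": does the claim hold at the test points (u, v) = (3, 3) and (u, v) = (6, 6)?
At (3, 3): LHS = ln(9) ≈ 2.197 ≠ RHS = ln(3)² ≈ 1.207
At (6, 6): LHS = ln(36) ≈ 3.584 ≠ RHS = ln(6)² ≈ 3.21

Answer: No, fails at both test points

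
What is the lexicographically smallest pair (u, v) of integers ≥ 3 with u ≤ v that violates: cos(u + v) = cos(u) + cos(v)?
(u, v) = (3, 3)

Substituting (3, 3) into the claim:
LHS = cos(3 + 3) = cos(6) ≈ 0.9602
RHS = cos(3) + cos(3) = 2·cos(3) ≈ -1.98

Since LHS ≠ RHS, this pair disproves the claim, and no lexicographically smaller pair (u ≤ v, integers ≥ 3) does.

For instance (4, 10) is also a counterexample (LHS = cos(14) ≈ 0.1367, RHS = cos(10) + cos(4) ≈ -1.493), but it's lexicographically larger.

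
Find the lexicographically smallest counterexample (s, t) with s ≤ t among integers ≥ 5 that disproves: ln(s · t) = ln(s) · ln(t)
Substituting (5, 5) into the claim:
LHS = ln(5 · 5) = ln(25) ≈ 3.219
RHS = ln(5) · ln(5) = ln(5)² ≈ 2.59

Since LHS ≠ RHS, this pair disproves the claim, and no lexicographically smaller pair (s ≤ t, integers ≥ 5) does.

For instance (8, 10) is also a counterexample (LHS = ln(80) ≈ 4.382, RHS = ln(8)·ln(10) ≈ 4.788), but it's lexicographically larger.

Answer: (s, t) = (5, 5)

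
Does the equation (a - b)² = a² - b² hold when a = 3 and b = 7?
Substituting a = 3, b = 7:

LHS = (3 - 7)² = 16
RHS = 3² - 7² = -40

LHS ≠ RHS, so the equation does not hold at this point.

Answer: Fails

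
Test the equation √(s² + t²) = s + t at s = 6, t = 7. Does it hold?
Fails

Substituting s = 6, t = 7:

LHS = √(6² + 7²) = √(85) ≈ 9.22
RHS = 6 + 7 = 13

LHS ≠ RHS, so the equation does not hold at this point.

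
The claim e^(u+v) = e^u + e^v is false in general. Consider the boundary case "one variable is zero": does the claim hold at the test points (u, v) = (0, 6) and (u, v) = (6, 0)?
At (0, 6): LHS = e^6 ≈ 403.4 ≠ RHS = 1 + e^6 ≈ 404.4
At (6, 0): LHS = e^6 ≈ 403.4 ≠ RHS = 1 + e^6 ≈ 404.4

Answer: No, fails at both test points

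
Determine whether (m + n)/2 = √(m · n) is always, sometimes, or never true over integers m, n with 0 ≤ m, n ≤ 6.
It holds at (m, n) = (6, 6) (both sides equal 6), but fails at (m, n) = (6, 5) (LHS = 11/2, RHS = √(30) ≈ 5.477).

Answer: Sometimes true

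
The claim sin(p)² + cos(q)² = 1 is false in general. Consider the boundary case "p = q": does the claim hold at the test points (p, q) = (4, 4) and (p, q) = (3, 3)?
At (4, 4): LHS = cos(4)² + sin(4)² = 1, RHS = 1 → equal
At (3, 3): LHS = sin(3)² + cos(3)² = 1, RHS = 1 → equal

So the claim does hold at both of these boundary points, even though it is not an identity.

Answer: Yes, holds at both test points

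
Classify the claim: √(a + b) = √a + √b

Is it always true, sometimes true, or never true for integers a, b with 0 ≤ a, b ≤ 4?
Sometimes true

It holds at (a, b) = (0, 1) (both sides equal 1), but fails at (a, b) = (2, 3) (LHS = √(5) ≈ 2.236, RHS = √(2) + √(3) ≈ 3.146).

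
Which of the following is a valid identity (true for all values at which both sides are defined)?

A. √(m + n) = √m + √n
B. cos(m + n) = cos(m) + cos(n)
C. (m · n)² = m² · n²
A: fails at (3, 7) — LHS = √(10) ≈ 3.162, RHS = √(3) + √(7) ≈ 4.378.
B: fails at (1, 5) — LHS = cos(6) ≈ 0.9602, RHS = cos(5) + cos(1) ≈ 0.824.
C: holds — e.g. at (1, 3), both sides equal 9.

Answer: C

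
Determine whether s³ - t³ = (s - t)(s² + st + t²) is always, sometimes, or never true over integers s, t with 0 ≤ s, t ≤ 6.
Always true

The identity holds for every pair in the range. For instance at (s, t) = (5, 3): both sides equal 98.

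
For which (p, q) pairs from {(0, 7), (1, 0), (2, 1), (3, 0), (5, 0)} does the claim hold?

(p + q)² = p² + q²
(0, 7), (1, 0), (3, 0), (5, 0)

Testing each pair:
(0, 7): LHS = 49, RHS = 49 → holds
(1, 0): LHS = 1, RHS = 1 → holds
(2, 1): LHS = 9, RHS = 5 → fails
(3, 0): LHS = 9, RHS = 9 → holds
(5, 0): LHS = 25, RHS = 25 → holds

4 of 5 pairs satisfy the claim.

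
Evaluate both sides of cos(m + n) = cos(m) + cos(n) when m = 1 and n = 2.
LHS = cos(1 + 2) = cos(3) ≈ -0.99
RHS = cos(1) + cos(2) ≈ 0.1242

LHS ≠ RHS (they differ by about 1.114), so the equation does not hold here.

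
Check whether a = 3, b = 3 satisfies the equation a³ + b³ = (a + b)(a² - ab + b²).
Holds

Substituting a = 3, b = 3:

LHS = 3³ + 3³ = 54
RHS = (3 + 3)(3² - 3·3 + 3²) = 54

LHS = RHS, so the equation holds at this point.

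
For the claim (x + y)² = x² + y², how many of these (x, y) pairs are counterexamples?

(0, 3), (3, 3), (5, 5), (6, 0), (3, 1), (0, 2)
Testing each pair:
(0, 3): LHS = 9, RHS = 9 → satisfies claim
(3, 3): LHS = 36, RHS = 18 → counterexample
(5, 5): LHS = 100, RHS = 50 → counterexample
(6, 0): LHS = 36, RHS = 36 → satisfies claim
(3, 1): LHS = 16, RHS = 10 → counterexample
(0, 2): LHS = 4, RHS = 4 → satisfies claim

That makes 3 counterexamples.

Answer: 3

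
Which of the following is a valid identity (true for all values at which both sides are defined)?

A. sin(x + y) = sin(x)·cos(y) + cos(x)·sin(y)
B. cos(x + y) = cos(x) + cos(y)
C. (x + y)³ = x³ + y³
A

A: holds — e.g. at (5, 8), both sides equal sin(13) ≈ 0.4202.
B: fails at (1, 2) — LHS = cos(3) ≈ -0.99, RHS = cos(2) + cos(1) ≈ 0.1242.
C: fails at (4, 4) — LHS = 512, RHS = 128.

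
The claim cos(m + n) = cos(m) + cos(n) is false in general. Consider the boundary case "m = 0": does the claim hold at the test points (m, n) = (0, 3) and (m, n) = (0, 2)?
At (0, 3): LHS = cos(3) ≈ -0.99 ≠ RHS = cos(3) + 1 ≈ 0.01001
At (0, 2): LHS = cos(2) ≈ -0.4161 ≠ RHS = cos(2) + 1 ≈ 0.5839

Answer: No, fails at both test points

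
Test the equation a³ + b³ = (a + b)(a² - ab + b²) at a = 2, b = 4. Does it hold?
Substituting a = 2, b = 4:

LHS = 2³ + 4³ = 72
RHS = (2 + 4)(2² - 2·4 + 4²) = 72

LHS = RHS, so the equation holds at this point.

Answer: Holds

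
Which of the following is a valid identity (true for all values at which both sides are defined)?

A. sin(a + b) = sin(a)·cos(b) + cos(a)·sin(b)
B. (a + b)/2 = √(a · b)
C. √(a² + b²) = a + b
A

A: holds — e.g. at (6, 7), both sides equal sin(13) ≈ 0.4202.
B: fails at (2, 4) — LHS = 3, RHS = 2·√(2) ≈ 2.828.
C: fails at (1, 4) — LHS = √(17) ≈ 4.123, RHS = 5.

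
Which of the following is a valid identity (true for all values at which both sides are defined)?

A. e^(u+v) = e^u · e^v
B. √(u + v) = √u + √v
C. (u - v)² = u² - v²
A

A: holds — e.g. at (1, 5), both sides equal e^6 ≈ 403.4.
B: fails at (2, 7) — LHS = 3, RHS = √(2) + √(7) ≈ 4.06.
C: fails at (4, 5) — LHS = 1, RHS = -9.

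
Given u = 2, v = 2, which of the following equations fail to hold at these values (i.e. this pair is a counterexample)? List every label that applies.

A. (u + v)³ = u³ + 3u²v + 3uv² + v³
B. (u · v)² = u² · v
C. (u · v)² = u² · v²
B

Evaluating each claim at the given values:
A. LHS = 64, RHS = 64 → holds here (LHS = RHS)
B. LHS = 16, RHS = 8 → fails here (LHS ≠ RHS)
C. LHS = 16, RHS = 16 → holds here (LHS = RHS)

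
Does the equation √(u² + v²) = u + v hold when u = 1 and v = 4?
Substituting u = 1, v = 4:

LHS = √(1² + 4²) = √(17) ≈ 4.123
RHS = 1 + 4 = 5

LHS ≠ RHS, so the equation does not hold at this point.

Answer: Fails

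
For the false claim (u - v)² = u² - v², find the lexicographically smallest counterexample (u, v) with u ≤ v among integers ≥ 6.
(u, v) = (6, 7)

At (6, 6): both sides equal 0, so it holds there.

Substituting (6, 7) into the claim:
LHS = (6 - 7)² = 1
RHS = 6² - 7² = -13

Since LHS ≠ RHS, this pair disproves the claim, and no lexicographically smaller pair (u ≤ v, integers ≥ 6) does.

For instance (6, 9) is also a counterexample (LHS = 9, RHS = -45), but it's lexicographically larger.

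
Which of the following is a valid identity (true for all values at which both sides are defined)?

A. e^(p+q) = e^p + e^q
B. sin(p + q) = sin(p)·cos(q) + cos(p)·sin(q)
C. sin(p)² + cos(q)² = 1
A: fails at (2, 5) — LHS = e^7 ≈ 1097, RHS = e^2 + e^5 ≈ 155.8.
B: holds — e.g. at (2, 4), both sides equal sin(6) ≈ -0.2794.
C: fails at (1, 3) — LHS = sin(1)² + cos(3)² ≈ 1.688, RHS = 1.

Answer: B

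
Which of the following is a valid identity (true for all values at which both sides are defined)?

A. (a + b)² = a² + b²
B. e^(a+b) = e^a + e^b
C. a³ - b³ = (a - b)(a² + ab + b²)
A: fails at (2, 3) — LHS = 25, RHS = 13.
B: fails at (2, 2) — LHS = e^4 ≈ 54.6, RHS = 2·e^2 ≈ 14.78.
C: holds — e.g. at (3, 7), both sides equal -316.

Answer: C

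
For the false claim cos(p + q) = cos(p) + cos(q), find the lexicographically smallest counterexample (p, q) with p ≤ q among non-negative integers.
Substituting (0, 0) into the claim:
LHS = cos(0 + 0) = 1
RHS = cos(0) + cos(0) = 2

Since LHS ≠ RHS, this pair disproves the claim, and no lexicographically smaller pair (p ≤ q, non-negative integers) does.

For instance (1, 6) is also a counterexample (LHS = cos(7) ≈ 0.7539, RHS = cos(1) + cos(6) ≈ 1.5), but it's lexicographically larger.

Answer: (p, q) = (0, 0)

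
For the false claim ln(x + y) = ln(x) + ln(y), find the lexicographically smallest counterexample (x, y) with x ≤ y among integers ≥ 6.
(x, y) = (6, 6)

Substituting (6, 6) into the claim:
LHS = ln(6 + 6) = ln(12) ≈ 2.485
RHS = ln(6) + ln(6) = 2·ln(6) ≈ 3.584

Since LHS ≠ RHS, this pair disproves the claim, and no lexicographically smaller pair (x ≤ y, integers ≥ 6) does.

For instance (7, 10) is also a counterexample (LHS = ln(17) ≈ 2.833, RHS = ln(7) + ln(10) ≈ 4.248), but it's lexicographically larger.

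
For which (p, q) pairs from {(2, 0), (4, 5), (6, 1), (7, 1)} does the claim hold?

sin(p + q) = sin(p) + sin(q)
Testing each pair:
(2, 0): LHS = sin(2) ≈ 0.9093, RHS = sin(2) ≈ 0.9093 → holds
(4, 5): LHS = sin(9) ≈ 0.4121, RHS = sin(5) + sin(4) ≈ -1.716 → fails
(6, 1): LHS = sin(7) ≈ 0.657, RHS = sin(6) + sin(1) ≈ 0.5621 → fails
(7, 1): LHS = sin(8) ≈ 0.9894, RHS = sin(7) + sin(1) ≈ 1.498 → fails

1 of 4 pairs satisfies the claim.

Answer: (2, 0)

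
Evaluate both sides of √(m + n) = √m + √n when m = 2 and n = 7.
LHS = √(2 + 7) = 3
RHS = √2 + √7 = √(2) + √(7) ≈ 4.06

LHS ≠ RHS (they differ by about 1.06), so the equation does not hold here.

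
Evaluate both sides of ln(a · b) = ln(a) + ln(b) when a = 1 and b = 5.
LHS = ln(1 · 5) = ln(5) ≈ 1.609
RHS = ln(1) + ln(5) = ln(5) ≈ 1.609

LHS = RHS: the two sides agree.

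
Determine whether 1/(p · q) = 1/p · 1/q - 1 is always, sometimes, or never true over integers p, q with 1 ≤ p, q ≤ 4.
Never true

The claim fails for every pair in the range. For instance at (p, q) = (1, 2): LHS = 1/2, RHS = -1/2.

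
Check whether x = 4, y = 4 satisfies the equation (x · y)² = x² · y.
Fails

Substituting x = 4, y = 4:

LHS = (4 · 4)² = 256
RHS = 4² · 4 = 64

LHS ≠ RHS, so the equation does not hold at this point.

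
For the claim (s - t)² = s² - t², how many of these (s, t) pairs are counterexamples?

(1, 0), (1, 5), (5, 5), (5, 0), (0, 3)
2

Testing each pair:
(1, 0): LHS = 1, RHS = 1 → satisfies claim
(1, 5): LHS = 16, RHS = -24 → counterexample
(5, 5): LHS = 0, RHS = 0 → satisfies claim
(5, 0): LHS = 25, RHS = 25 → satisfies claim
(0, 3): LHS = 9, RHS = -9 → counterexample

That makes 2 counterexamples.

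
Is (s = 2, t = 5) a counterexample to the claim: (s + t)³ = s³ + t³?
Yes

Substituting s = 2, t = 5:
LHS = (2 + 5)³ = 343
RHS = 2³ + 5³ = 133

Since LHS ≠ RHS, this pair disproves the claim.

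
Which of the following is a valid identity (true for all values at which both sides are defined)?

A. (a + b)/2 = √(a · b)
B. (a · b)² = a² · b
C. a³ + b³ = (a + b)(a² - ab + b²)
C

A: fails at (3, 7) — LHS = 5, RHS = √(21) ≈ 4.583.
B: fails at (2, 4) — LHS = 64, RHS = 16.
C: holds — e.g. at (4, 6), both sides equal 280.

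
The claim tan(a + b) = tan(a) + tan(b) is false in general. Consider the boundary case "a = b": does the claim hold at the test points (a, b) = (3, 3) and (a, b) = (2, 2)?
At (3, 3): LHS = tan(6) ≈ -0.291 ≠ RHS = 2·tan(3) ≈ -0.2851
At (2, 2): LHS = tan(4) ≈ 1.158 ≠ RHS = 2·tan(2) ≈ -4.37

Answer: No, fails at both test points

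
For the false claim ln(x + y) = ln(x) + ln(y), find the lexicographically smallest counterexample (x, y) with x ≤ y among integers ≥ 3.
(x, y) = (3, 3)

Substituting (3, 3) into the claim:
LHS = ln(3 + 3) = ln(6) ≈ 1.792
RHS = ln(3) + ln(3) = 2·ln(3) ≈ 2.197

Since LHS ≠ RHS, this pair disproves the claim, and no lexicographically smaller pair (x ≤ y, integers ≥ 3) does.

For instance (4, 5) is also a counterexample (LHS = ln(9) ≈ 2.197, RHS = ln(4) + ln(5) ≈ 2.996), but it's lexicographically larger.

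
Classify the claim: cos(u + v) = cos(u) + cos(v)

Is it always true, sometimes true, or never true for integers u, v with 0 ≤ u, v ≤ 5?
The claim fails for every pair in the range. For instance at (u, v) = (3, 4): LHS = cos(7) ≈ 0.7539, RHS = cos(3) + cos(4) ≈ -1.644.

Answer: Never true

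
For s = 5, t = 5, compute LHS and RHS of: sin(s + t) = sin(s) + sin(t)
LHS = sin(5 + 5) = sin(10) ≈ -0.544
RHS = sin(5) + sin(5) = 2·sin(5) ≈ -1.918

LHS ≠ RHS (they differ by about 1.374), so the equation does not hold here.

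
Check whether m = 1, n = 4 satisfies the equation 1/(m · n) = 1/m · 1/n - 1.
Fails

Substituting m = 1, n = 4:

LHS = 1/(1 · 4) = 1/4
RHS = 1/1 · 1/4 - 1 = -3/4

LHS ≠ RHS, so the equation does not hold at this point.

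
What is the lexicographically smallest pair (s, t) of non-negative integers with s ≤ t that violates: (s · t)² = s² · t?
Substituting (1, 2) into the claim:
LHS = (1 · 2)² = 4
RHS = 1² · 2 = 2

Since LHS ≠ RHS, this pair disproves the claim, and no lexicographically smaller pair (s ≤ t, non-negative integers) does.

For instance (1, 6) is also a counterexample (LHS = 36, RHS = 6), but it's lexicographically larger.

Answer: (s, t) = (1, 2)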